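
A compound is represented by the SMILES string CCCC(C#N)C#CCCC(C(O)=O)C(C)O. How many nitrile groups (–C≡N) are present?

1

The nitrile motif appears at heavy-atom position 5 in the SMILES.
Other groups present: 1 alkyne, 1 carboxylic acid, 1 hydroxyl.
Nitrile count: 1.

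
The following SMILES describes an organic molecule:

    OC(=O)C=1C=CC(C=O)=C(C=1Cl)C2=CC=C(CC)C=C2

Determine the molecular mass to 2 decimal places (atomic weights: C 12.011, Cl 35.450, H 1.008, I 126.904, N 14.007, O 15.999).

288.73 g/mol

First, the molecular formula is C16H13ClO3 (counting implicit H from valence).
  C: 16 × 12.011 = 192.176
  Cl: 1 × 35.450 = 35.450
  H: 13 × 1.008 = 13.104
  O: 3 × 15.999 = 47.997
Sum: 16×12.011 + 1×35.450 + 13×1.008 + 3×15.999 = 288.727 → 288.73 g/mol.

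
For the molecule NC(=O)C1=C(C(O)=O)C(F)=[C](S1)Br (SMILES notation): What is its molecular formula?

Walk through each heavy atom and fill implicit hydrogens from standard valence (C 4, N 3, O 2, S 2, halogen 1):
  atom 1: N, bond orders sum to 1 (valence 3) → 2 H
  atom 2: C, bond orders sum to 4 (valence 4) → 0 H
  atom 3: O, bond orders sum to 2 (valence 2) → 0 H
  atom 4: C, bond orders sum to 4 (valence 4) → 0 H
  atom 5: C, bond orders sum to 4 (valence 4) → 0 H
  atom 6: C, bond orders sum to 4 (valence 4) → 0 H
  atom 7: O, bond orders sum to 1 (valence 2) → 1 H
  atom 8: O, bond orders sum to 2 (valence 2) → 0 H
  atom 9: C, bond orders sum to 4 (valence 4) → 0 H
  atom 10: F (halogen, monovalent) → 0 H
  atom 11: C with explicit H count 0
  atom 12: S, bond orders sum to 2 (valence 2) → 0 H
  atom 13: Br (halogen, monovalent) → 0 H
Totals → C:6, H:3, Br:1, F:1, N:1, O:3, S:1.

C6H3BrFNO3S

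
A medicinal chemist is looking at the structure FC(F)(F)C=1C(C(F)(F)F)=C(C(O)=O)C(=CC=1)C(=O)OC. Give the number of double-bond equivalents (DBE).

6

Molecular formula: C11H6F6O4.
DoU = (2C + 2 + N − H − X) / 2, where X is the halogen count and O/S are ignored.
    = (2·11 + 2 + 0 − 6 − 6) / 2 = 12 / 2 = 6.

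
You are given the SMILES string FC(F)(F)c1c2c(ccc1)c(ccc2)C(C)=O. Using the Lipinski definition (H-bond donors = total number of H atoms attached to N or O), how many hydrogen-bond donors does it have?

0

Donors: find every N or O and count the H atoms it carries.
  atom 17 (O): bond orders sum to 2 → 0 H
Lipinski HBD = 0.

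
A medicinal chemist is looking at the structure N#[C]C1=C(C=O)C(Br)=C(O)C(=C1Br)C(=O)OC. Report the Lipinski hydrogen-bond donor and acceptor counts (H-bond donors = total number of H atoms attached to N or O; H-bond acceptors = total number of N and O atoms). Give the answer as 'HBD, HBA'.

Donors: find every N or O and count the H atoms it carries.
  atom 1 (N): bond orders sum to 3 → 0 H
  atom 6 (O): bond orders sum to 2 → 0 H
  atom 10 (O): bond orders sum to 1 → 1 H
  atom 15 (O): bond orders sum to 2 → 0 H
  atom 16 (O): bond orders sum to 2 → 0 H
Lipinski HBD = 1.
Acceptors: N atoms = 1, O atoms = 4 → HBA = 5.

1, 5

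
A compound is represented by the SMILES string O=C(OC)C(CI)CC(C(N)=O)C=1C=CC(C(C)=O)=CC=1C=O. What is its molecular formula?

Walk through each heavy atom and fill implicit hydrogens from standard valence (C 4, N 3, O 2, S 2, halogen 1):
  atom 1: O, bond orders sum to 2 (valence 2) → 0 H
  atom 2: C, bond orders sum to 4 (valence 4) → 0 H
  atom 3: O, bond orders sum to 2 (valence 2) → 0 H
  atom 4: C, bond orders sum to 1 (valence 4) → 3 H
  atom 5: C, bond orders sum to 3 (valence 4) → 1 H
  atom 6: C, bond orders sum to 2 (valence 4) → 2 H
  atom 7: I (halogen, monovalent) → 0 H
  atom 8: C, bond orders sum to 2 (valence 4) → 2 H
  atom 9: C, bond orders sum to 3 (valence 4) → 1 H
  atom 10: C, bond orders sum to 4 (valence 4) → 0 H
  atom 11: N, bond orders sum to 1 (valence 3) → 2 H
  atom 12: O, bond orders sum to 2 (valence 2) → 0 H
  atom 13: C, bond orders sum to 4 (valence 4) → 0 H
  atom 14: C, bond orders sum to 3 (valence 4) → 1 H
  atom 15: C, bond orders sum to 3 (valence 4) → 1 H
  atom 16: C, bond orders sum to 4 (valence 4) → 0 H
  atom 17: C, bond orders sum to 4 (valence 4) → 0 H
  atom 18: C, bond orders sum to 1 (valence 4) → 3 H
  atom 19: O, bond orders sum to 2 (valence 2) → 0 H
  atom 20: C, bond orders sum to 3 (valence 4) → 1 H
  atom 21: C, bond orders sum to 4 (valence 4) → 0 H
  atom 22: C, bond orders sum to 3 (valence 4) → 1 H
  atom 23: O, bond orders sum to 2 (valence 2) → 0 H
Totals → C:16, H:18, I:1, N:1, O:5.

C16H18INO5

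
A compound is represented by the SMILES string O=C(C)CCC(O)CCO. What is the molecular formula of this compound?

Walk through each heavy atom and fill implicit hydrogens from standard valence (C 4, N 3, O 2, S 2, halogen 1):
  atom 1: O, bond orders sum to 2 (valence 2) → 0 H
  atom 2: C, bond orders sum to 4 (valence 4) → 0 H
  atom 3: C, bond orders sum to 1 (valence 4) → 3 H
  atom 4: C, bond orders sum to 2 (valence 4) → 2 H
  atom 5: C, bond orders sum to 2 (valence 4) → 2 H
  atom 6: C, bond orders sum to 3 (valence 4) → 1 H
  atom 7: O, bond orders sum to 1 (valence 2) → 1 H
  atom 8: C, bond orders sum to 2 (valence 4) → 2 H
  atom 9: C, bond orders sum to 2 (valence 4) → 2 H
  atom 10: O, bond orders sum to 1 (valence 2) → 1 H
Totals → C:7, H:14, O:3.

C7H14O3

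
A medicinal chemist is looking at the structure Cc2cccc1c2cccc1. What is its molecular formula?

Walk through each heavy atom and fill implicit hydrogens from standard valence (C 4, N 3, O 2, S 2, halogen 1); for lowercase aromatic atoms, an aromatic c carries 1 H when it has two neighbours and 0 H with three, and aromatic n carries 0 H:
  atom 1: C, bond orders sum to 1 (valence 4) → 3 H
  atom 2: aromatic c, 3 neighbours → 0 H
  atom 3: aromatic c, 2 neighbours → 1 H
  atom 4: aromatic c, 2 neighbours → 1 H
  atom 5: aromatic c, 2 neighbours → 1 H
  atom 6: aromatic c, 3 neighbours → 0 H
  atom 7: aromatic c, 3 neighbours → 0 H
  atom 8: aromatic c, 2 neighbours → 1 H
  atom 9: aromatic c, 2 neighbours → 1 H
  atom 10: aromatic c, 2 neighbours → 1 H
  atom 11: aromatic c, 2 neighbours → 1 H
Totals → C:11, H:10.

C11H10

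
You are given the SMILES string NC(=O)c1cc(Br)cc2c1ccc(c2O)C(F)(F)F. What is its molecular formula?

C12H7BrF3NO2

Walk through each heavy atom and fill implicit hydrogens from standard valence (C 4, N 3, O 2, S 2, halogen 1); for lowercase aromatic atoms, an aromatic c carries 1 H when it has two neighbours and 0 H with three, and aromatic n carries 0 H:
  atom 1: N, bond orders sum to 1 (valence 3) → 2 H
  atom 2: C, bond orders sum to 4 (valence 4) → 0 H
  atom 3: O, bond orders sum to 2 (valence 2) → 0 H
  atom 4: aromatic c, 3 neighbours → 0 H
  atom 5: aromatic c, 2 neighbours → 1 H
  atom 6: aromatic c, 3 neighbours → 0 H
  atom 7: Br (halogen, monovalent) → 0 H
  atom 8: aromatic c, 2 neighbours → 1 H
  atom 9: aromatic c, 3 neighbours → 0 H
  atom 10: aromatic c, 3 neighbours → 0 H
  atom 11: aromatic c, 2 neighbours → 1 H
  atom 12: aromatic c, 2 neighbours → 1 H
  atom 13: aromatic c, 3 neighbours → 0 H
  atom 14: aromatic c, 3 neighbours → 0 H
  atom 15: O, bond orders sum to 1 (valence 2) → 1 H
  atom 16: C, bond orders sum to 4 (valence 4) → 0 H
  atom 17: F (halogen, monovalent) → 0 H
  atom 18: F (halogen, monovalent) → 0 H
  atom 19: F (halogen, monovalent) → 0 H
Totals → C:12, H:7, Br:1, F:3, N:1, O:2.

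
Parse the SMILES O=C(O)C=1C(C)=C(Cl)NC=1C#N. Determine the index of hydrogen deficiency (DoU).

Molecular formula: C7H5ClN2O2.
DoU = (2C + 2 + N − H − X) / 2, where X is the halogen count and O/S are ignored.
    = (2·7 + 2 + 2 − 5 − 1) / 2 = 12 / 2 = 6.

6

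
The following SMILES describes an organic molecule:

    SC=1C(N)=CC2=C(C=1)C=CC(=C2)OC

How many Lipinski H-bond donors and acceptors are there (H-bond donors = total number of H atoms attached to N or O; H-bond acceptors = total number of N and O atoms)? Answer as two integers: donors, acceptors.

Donors: find every N or O and count the H atoms it carries.
  atom 4 (N): bond orders sum to 1 → 2 H
  atom 13 (O): bond orders sum to 2 → 0 H
Lipinski HBD = 2.
Acceptors: N atoms = 1, O atoms = 1 → HBA = 2.

2, 2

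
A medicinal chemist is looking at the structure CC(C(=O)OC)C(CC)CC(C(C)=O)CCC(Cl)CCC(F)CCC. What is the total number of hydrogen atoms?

36

Walk through each heavy atom and fill implicit hydrogens from standard valence (C 4, N 3, O 2, S 2, halogen 1):
  atom 1: C, bond orders sum to 1 (valence 4) → 3 H
  atom 2: C, bond orders sum to 3 (valence 4) → 1 H
  atom 3: C, bond orders sum to 4 (valence 4) → 0 H
  atom 4: O, bond orders sum to 2 (valence 2) → 0 H
  atom 5: O, bond orders sum to 2 (valence 2) → 0 H
  atom 6: C, bond orders sum to 1 (valence 4) → 3 H
  atom 7: C, bond orders sum to 3 (valence 4) → 1 H
  atom 8: C, bond orders sum to 2 (valence 4) → 2 H
  atom 9: C, bond orders sum to 1 (valence 4) → 3 H
  atom 10: C, bond orders sum to 2 (valence 4) → 2 H
  atom 11: C, bond orders sum to 3 (valence 4) → 1 H
  atom 12: C, bond orders sum to 4 (valence 4) → 0 H
  atom 13: C, bond orders sum to 1 (valence 4) → 3 H
  atom 14: O, bond orders sum to 2 (valence 2) → 0 H
  atom 15: C, bond orders sum to 2 (valence 4) → 2 H
  atom 16: C, bond orders sum to 2 (valence 4) → 2 H
  atom 17: C, bond orders sum to 3 (valence 4) → 1 H
  atom 18: Cl (halogen, monovalent) → 0 H
  atom 19: C, bond orders sum to 2 (valence 4) → 2 H
  atom 20: C, bond orders sum to 2 (valence 4) → 2 H
  atom 21: C, bond orders sum to 3 (valence 4) → 1 H
  atom 22: F (halogen, monovalent) → 0 H
  atom 23: C, bond orders sum to 2 (valence 4) → 2 H
  atom 24: C, bond orders sum to 2 (valence 4) → 2 H
  atom 25: C, bond orders sum to 1 (valence 4) → 3 H
Total hydrogens: 36.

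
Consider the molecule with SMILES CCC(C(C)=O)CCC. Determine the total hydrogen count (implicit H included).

Walk through each heavy atom and fill implicit hydrogens from standard valence (C 4, N 3, O 2, S 2, halogen 1):
  atom 1: C, bond orders sum to 1 (valence 4) → 3 H
  atom 2: C, bond orders sum to 2 (valence 4) → 2 H
  atom 3: C, bond orders sum to 3 (valence 4) → 1 H
  atom 4: C, bond orders sum to 4 (valence 4) → 0 H
  atom 5: C, bond orders sum to 1 (valence 4) → 3 H
  atom 6: O, bond orders sum to 2 (valence 2) → 0 H
  atom 7: C, bond orders sum to 2 (valence 4) → 2 H
  atom 8: C, bond orders sum to 2 (valence 4) → 2 H
  atom 9: C, bond orders sum to 1 (valence 4) → 3 H
Total hydrogens: 16.

16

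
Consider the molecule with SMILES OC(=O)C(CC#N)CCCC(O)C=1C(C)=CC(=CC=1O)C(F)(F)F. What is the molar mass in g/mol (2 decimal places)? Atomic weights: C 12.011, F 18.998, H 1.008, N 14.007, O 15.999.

345.32 g/mol

First, the molecular formula is C16H18F3NO4 (counting implicit H from valence).
  C: 16 × 12.011 = 192.176
  F: 3 × 18.998 = 56.994
  H: 18 × 1.008 = 18.144
  N: 1 × 14.007 = 14.007
  O: 4 × 15.999 = 63.996
Sum: 16×12.011 + 3×18.998 + 18×1.008 + 1×14.007 + 4×15.999 = 345.317 → 345.32 g/mol.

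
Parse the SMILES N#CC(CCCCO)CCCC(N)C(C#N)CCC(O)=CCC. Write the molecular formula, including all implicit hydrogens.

Walk through each heavy atom and fill implicit hydrogens from standard valence (C 4, N 3, O 2, S 2, halogen 1):
  atom 1: N, bond orders sum to 3 (valence 3) → 0 H
  atom 2: C, bond orders sum to 4 (valence 4) → 0 H
  atom 3: C, bond orders sum to 3 (valence 4) → 1 H
  atom 4: C, bond orders sum to 2 (valence 4) → 2 H
  atom 5: C, bond orders sum to 2 (valence 4) → 2 H
  atom 6: C, bond orders sum to 2 (valence 4) → 2 H
  atom 7: C, bond orders sum to 2 (valence 4) → 2 H
  atom 8: O, bond orders sum to 1 (valence 2) → 1 H
  atom 9: C, bond orders sum to 2 (valence 4) → 2 H
  atom 10: C, bond orders sum to 2 (valence 4) → 2 H
  atom 11: C, bond orders sum to 2 (valence 4) → 2 H
  atom 12: C, bond orders sum to 3 (valence 4) → 1 H
  atom 13: N, bond orders sum to 1 (valence 3) → 2 H
  atom 14: C, bond orders sum to 3 (valence 4) → 1 H
  atom 15: C, bond orders sum to 4 (valence 4) → 0 H
  atom 16: N, bond orders sum to 3 (valence 3) → 0 H
  atom 17: C, bond orders sum to 2 (valence 4) → 2 H
  atom 18: C, bond orders sum to 2 (valence 4) → 2 H
  atom 19: C, bond orders sum to 4 (valence 4) → 0 H
  atom 20: O, bond orders sum to 1 (valence 2) → 1 H
  atom 21: C, bond orders sum to 3 (valence 4) → 1 H
  atom 22: C, bond orders sum to 2 (valence 4) → 2 H
  atom 23: C, bond orders sum to 1 (valence 4) → 3 H
Totals → C:18, H:31, N:3, O:2.

C18H31N3O2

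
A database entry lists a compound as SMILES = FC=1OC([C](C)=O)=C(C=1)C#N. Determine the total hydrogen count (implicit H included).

4

Walk through each heavy atom and fill implicit hydrogens from standard valence (C 4, N 3, O 2, S 2, halogen 1):
  atom 1: F (halogen, monovalent) → 0 H
  atom 2: C, bond orders sum to 4 (valence 4) → 0 H
  atom 3: O, bond orders sum to 2 (valence 2) → 0 H
  atom 4: C, bond orders sum to 4 (valence 4) → 0 H
  atom 5: C with explicit H count 0
  atom 6: C, bond orders sum to 1 (valence 4) → 3 H
  atom 7: O, bond orders sum to 2 (valence 2) → 0 H
  atom 8: C, bond orders sum to 4 (valence 4) → 0 H
  atom 9: C, bond orders sum to 3 (valence 4) → 1 H
  atom 10: C, bond orders sum to 4 (valence 4) → 0 H
  atom 11: N, bond orders sum to 3 (valence 3) → 0 H
Total hydrogens: 4.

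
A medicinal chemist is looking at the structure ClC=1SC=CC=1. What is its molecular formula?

C4H3ClS

Walk through each heavy atom and fill implicit hydrogens from standard valence (C 4, N 3, O 2, S 2, halogen 1):
  atom 1: Cl (halogen, monovalent) → 0 H
  atom 2: C, bond orders sum to 4 (valence 4) → 0 H
  atom 3: S, bond orders sum to 2 (valence 2) → 0 H
  atom 4: C, bond orders sum to 3 (valence 4) → 1 H
  atom 5: C, bond orders sum to 3 (valence 4) → 1 H
  atom 6: C, bond orders sum to 3 (valence 4) → 1 H
Totals → C:4, H:3, Cl:1, S:1.
In Hill order: C4H3ClS.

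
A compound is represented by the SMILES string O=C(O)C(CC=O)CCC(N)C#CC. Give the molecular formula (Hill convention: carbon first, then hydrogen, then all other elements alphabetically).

Walk through each heavy atom and fill implicit hydrogens from standard valence (C 4, N 3, O 2, S 2, halogen 1):
  atom 1: O, bond orders sum to 2 (valence 2) → 0 H
  atom 2: C, bond orders sum to 4 (valence 4) → 0 H
  atom 3: O, bond orders sum to 1 (valence 2) → 1 H
  atom 4: C, bond orders sum to 3 (valence 4) → 1 H
  atom 5: C, bond orders sum to 2 (valence 4) → 2 H
  atom 6: C, bond orders sum to 3 (valence 4) → 1 H
  atom 7: O, bond orders sum to 2 (valence 2) → 0 H
  atom 8: C, bond orders sum to 2 (valence 4) → 2 H
  atom 9: C, bond orders sum to 2 (valence 4) → 2 H
  atom 10: C, bond orders sum to 3 (valence 4) → 1 H
  atom 11: N, bond orders sum to 1 (valence 3) → 2 H
  atom 12: C, bond orders sum to 4 (valence 4) → 0 H
  atom 13: C, bond orders sum to 4 (valence 4) → 0 H
  atom 14: C, bond orders sum to 1 (valence 4) → 3 H
Totals → C:10, H:15, N:1, O:3.

C10H15NO3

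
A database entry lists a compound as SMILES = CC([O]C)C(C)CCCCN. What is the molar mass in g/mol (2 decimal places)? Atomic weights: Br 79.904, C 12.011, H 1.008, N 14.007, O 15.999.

159.27 g/mol

First, the molecular formula is C9H21NO (counting implicit H from valence).
  C: 9 × 12.011 = 108.099
  H: 21 × 1.008 = 21.168
  N: 1 × 14.007 = 14.007
  O: 1 × 15.999 = 15.999
Sum: 9×12.011 + 21×1.008 + 1×14.007 + 1×15.999 = 159.273 → 159.27 g/mol.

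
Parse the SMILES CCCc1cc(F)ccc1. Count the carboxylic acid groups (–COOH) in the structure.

Scan the SMILES for the carboxylic acid motif — none present.

0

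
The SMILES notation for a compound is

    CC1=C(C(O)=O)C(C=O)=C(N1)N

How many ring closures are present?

In SMILES, each pair of matching ring-closure digits denotes one ring-closing bond; the number of such bonds equals the number of independent rings.
Ring-closure bonds here: 1.

1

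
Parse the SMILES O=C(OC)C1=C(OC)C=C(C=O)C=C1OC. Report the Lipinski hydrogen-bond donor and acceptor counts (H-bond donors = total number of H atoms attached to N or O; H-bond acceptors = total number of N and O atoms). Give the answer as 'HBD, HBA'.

Donors: find every N or O and count the H atoms it carries.
  atom 1 (O): bond orders sum to 2 → 0 H
  atom 3 (O): bond orders sum to 2 → 0 H
  atom 7 (O): bond orders sum to 2 → 0 H
  atom 12 (O): bond orders sum to 2 → 0 H
  atom 15 (O): bond orders sum to 2 → 0 H
Lipinski HBD = 0.
Acceptors: N atoms = 0, O atoms = 5 → HBA = 5.

0, 5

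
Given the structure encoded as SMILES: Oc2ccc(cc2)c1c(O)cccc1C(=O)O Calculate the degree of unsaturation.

Molecular formula: C13H10O4.
DoU = (2C + 2 + N − H − X) / 2, where X is the halogen count and O/S are ignored.
    = (2·13 + 2 + 0 − 10 − 0) / 2 = 18 / 2 = 9.

9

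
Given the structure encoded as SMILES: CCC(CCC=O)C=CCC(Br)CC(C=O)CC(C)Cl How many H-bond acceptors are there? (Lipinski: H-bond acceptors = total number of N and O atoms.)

N atoms: 0; O atoms: 2.
Lipinski HBA = 0 + 2 = 2.

2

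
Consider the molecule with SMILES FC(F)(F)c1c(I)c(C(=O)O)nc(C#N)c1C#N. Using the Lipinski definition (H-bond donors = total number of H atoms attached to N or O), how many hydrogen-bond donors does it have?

1

Donors: find every N or O and count the H atoms it carries.
  atom 10 (O): bond orders sum to 2 → 0 H
  atom 11 (O): bond orders sum to 1 → 1 H
  atom 12 (N): bond orders sum to 3 → 0 H
  atom 15 (N): bond orders sum to 3 → 0 H
  atom 18 (N): bond orders sum to 3 → 0 H
Lipinski HBD = 1.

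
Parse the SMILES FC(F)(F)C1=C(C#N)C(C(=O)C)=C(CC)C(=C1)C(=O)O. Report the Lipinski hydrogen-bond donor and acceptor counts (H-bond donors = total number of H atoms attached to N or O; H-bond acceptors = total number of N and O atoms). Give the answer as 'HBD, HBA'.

Donors: find every N or O and count the H atoms it carries.
  atom 8 (N): bond orders sum to 3 → 0 H
  atom 11 (O): bond orders sum to 2 → 0 H
  atom 19 (O): bond orders sum to 2 → 0 H
  atom 20 (O): bond orders sum to 1 → 1 H
Lipinski HBD = 1.
Acceptors: N atoms = 1, O atoms = 3 → HBA = 4.

1, 4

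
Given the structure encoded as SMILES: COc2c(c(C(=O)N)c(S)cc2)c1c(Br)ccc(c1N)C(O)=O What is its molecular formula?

Walk through each heavy atom and fill implicit hydrogens from standard valence (C 4, N 3, O 2, S 2, halogen 1); for lowercase aromatic atoms, an aromatic c carries 1 H when it has two neighbours and 0 H with three, and aromatic n carries 0 H:
  atom 1: C, bond orders sum to 1 (valence 4) → 3 H
  atom 2: O, bond orders sum to 2 (valence 2) → 0 H
  atom 3: aromatic c, 3 neighbours → 0 H
  atom 4: aromatic c, 3 neighbours → 0 H
  atom 5: aromatic c, 3 neighbours → 0 H
  atom 6: C, bond orders sum to 4 (valence 4) → 0 H
  atom 7: O, bond orders sum to 2 (valence 2) → 0 H
  atom 8: N, bond orders sum to 1 (valence 3) → 2 H
  atom 9: aromatic c, 3 neighbours → 0 H
  atom 10: S, bond orders sum to 1 (valence 2) → 1 H
  atom 11: aromatic c, 2 neighbours → 1 H
  atom 12: aromatic c, 2 neighbours → 1 H
  atom 13: aromatic c, 3 neighbours → 0 H
  atom 14: aromatic c, 3 neighbours → 0 H
  atom 15: Br (halogen, monovalent) → 0 H
  atom 16: aromatic c, 2 neighbours → 1 H
  atom 17: aromatic c, 2 neighbours → 1 H
  atom 18: aromatic c, 3 neighbours → 0 H
  atom 19: aromatic c, 3 neighbours → 0 H
  atom 20: N, bond orders sum to 1 (valence 3) → 2 H
  atom 21: C, bond orders sum to 4 (valence 4) → 0 H
  atom 22: O, bond orders sum to 1 (valence 2) → 1 H
  atom 23: O, bond orders sum to 2 (valence 2) → 0 H
Totals → C:15, H:13, Br:1, N:2, O:4, S:1.

C15H13BrN2O4S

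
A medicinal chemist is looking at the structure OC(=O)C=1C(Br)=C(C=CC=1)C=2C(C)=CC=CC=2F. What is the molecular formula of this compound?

Walk through each heavy atom and fill implicit hydrogens from standard valence (C 4, N 3, O 2, S 2, halogen 1):
  atom 1: O, bond orders sum to 1 (valence 2) → 1 H
  atom 2: C, bond orders sum to 4 (valence 4) → 0 H
  atom 3: O, bond orders sum to 2 (valence 2) → 0 H
  atom 4: C, bond orders sum to 4 (valence 4) → 0 H
  atom 5: C, bond orders sum to 4 (valence 4) → 0 H
  atom 6: Br (halogen, monovalent) → 0 H
  atom 7: C, bond orders sum to 4 (valence 4) → 0 H
  atom 8: C, bond orders sum to 3 (valence 4) → 1 H
  atom 9: C, bond orders sum to 3 (valence 4) → 1 H
  atom 10: C, bond orders sum to 3 (valence 4) → 1 H
  atom 11: C, bond orders sum to 4 (valence 4) → 0 H
  atom 12: C, bond orders sum to 4 (valence 4) → 0 H
  atom 13: C, bond orders sum to 1 (valence 4) → 3 H
  atom 14: C, bond orders sum to 3 (valence 4) → 1 H
  atom 15: C, bond orders sum to 3 (valence 4) → 1 H
  atom 16: C, bond orders sum to 3 (valence 4) → 1 H
  atom 17: C, bond orders sum to 4 (valence 4) → 0 H
  atom 18: F (halogen, monovalent) → 0 H
Totals → C:14, H:10, Br:1, F:1, O:2.

C14H10BrFO2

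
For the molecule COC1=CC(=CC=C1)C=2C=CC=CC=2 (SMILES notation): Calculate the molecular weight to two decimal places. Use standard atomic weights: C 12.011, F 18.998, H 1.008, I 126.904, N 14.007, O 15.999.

184.24 g/mol

First, the molecular formula is C13H12O (counting implicit H from valence).
  C: 13 × 12.011 = 156.143
  H: 12 × 1.008 = 12.096
  O: 1 × 15.999 = 15.999
Sum: 13×12.011 + 12×1.008 + 1×15.999 = 184.238 → 184.24 g/mol.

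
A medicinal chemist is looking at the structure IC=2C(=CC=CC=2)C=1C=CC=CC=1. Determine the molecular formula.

C12H9I

Walk through each heavy atom and fill implicit hydrogens from standard valence (C 4, N 3, O 2, S 2, halogen 1):
  atom 1: I (halogen, monovalent) → 0 H
  atom 2: C, bond orders sum to 4 (valence 4) → 0 H
  atom 3: C, bond orders sum to 4 (valence 4) → 0 H
  atom 4: C, bond orders sum to 3 (valence 4) → 1 H
  atom 5: C, bond orders sum to 3 (valence 4) → 1 H
  atom 6: C, bond orders sum to 3 (valence 4) → 1 H
  atom 7: C, bond orders sum to 3 (valence 4) → 1 H
  atom 8: C, bond orders sum to 4 (valence 4) → 0 H
  atom 9: C, bond orders sum to 3 (valence 4) → 1 H
  atom 10: C, bond orders sum to 3 (valence 4) → 1 H
  atom 11: C, bond orders sum to 3 (valence 4) → 1 H
  atom 12: C, bond orders sum to 3 (valence 4) → 1 H
  atom 13: C, bond orders sum to 3 (valence 4) → 1 H
Totals → C:12, H:9, I:1.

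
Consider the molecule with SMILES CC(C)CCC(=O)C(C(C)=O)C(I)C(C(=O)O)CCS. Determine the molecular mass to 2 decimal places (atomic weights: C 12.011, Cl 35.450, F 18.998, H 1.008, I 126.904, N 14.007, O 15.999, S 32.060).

First, the molecular formula is C14H23IO4S (counting implicit H from valence).
  C: 14 × 12.011 = 168.154
  H: 23 × 1.008 = 23.184
  I: 1 × 126.904 = 126.904
  O: 4 × 15.999 = 63.996
  S: 1 × 32.060 = 32.060
Sum: 14×12.011 + 23×1.008 + 1×126.904 + 4×15.999 + 1×32.060 = 414.298 → 414.30 g/mol.

414.30 g/mol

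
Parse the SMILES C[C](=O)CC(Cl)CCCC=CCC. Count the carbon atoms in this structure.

Count every carbon token in the SMILES (each C, including those in ring-closure positions and inside branches).
Carbon count: 11.

11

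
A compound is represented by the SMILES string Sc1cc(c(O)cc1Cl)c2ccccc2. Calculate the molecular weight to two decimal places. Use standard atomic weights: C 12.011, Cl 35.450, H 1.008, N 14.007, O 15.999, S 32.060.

First, the molecular formula is C12H9ClOS (counting implicit H from valence).
  C: 12 × 12.011 = 144.132
  Cl: 1 × 35.450 = 35.450
  H: 9 × 1.008 = 9.072
  O: 1 × 15.999 = 15.999
  S: 1 × 32.060 = 32.060
Sum: 12×12.011 + 1×35.450 + 9×1.008 + 1×15.999 + 1×32.060 = 236.713 → 236.71 g/mol.

236.71 g/mol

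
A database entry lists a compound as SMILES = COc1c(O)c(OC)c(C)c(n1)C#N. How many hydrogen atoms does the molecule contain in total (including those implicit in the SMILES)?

Walk through each heavy atom and fill implicit hydrogens from standard valence (C 4, N 3, O 2, S 2, halogen 1); for lowercase aromatic atoms, an aromatic c carries 1 H when it has two neighbours and 0 H with three, and aromatic n carries 0 H:
  atom 1: C, bond orders sum to 1 (valence 4) → 3 H
  atom 2: O, bond orders sum to 2 (valence 2) → 0 H
  atom 3: aromatic c, 3 neighbours → 0 H
  atom 4: aromatic c, 3 neighbours → 0 H
  atom 5: O, bond orders sum to 1 (valence 2) → 1 H
  atom 6: aromatic c, 3 neighbours → 0 H
  atom 7: O, bond orders sum to 2 (valence 2) → 0 H
  atom 8: C, bond orders sum to 1 (valence 4) → 3 H
  atom 9: aromatic c, 3 neighbours → 0 H
  atom 10: C, bond orders sum to 1 (valence 4) → 3 H
  atom 11: aromatic c, 3 neighbours → 0 H
  atom 12: aromatic n, 2 neighbours → 0 H
  atom 13: C, bond orders sum to 4 (valence 4) → 0 H
  atom 14: N, bond orders sum to 3 (valence 3) → 0 H
Total hydrogens: 10.

10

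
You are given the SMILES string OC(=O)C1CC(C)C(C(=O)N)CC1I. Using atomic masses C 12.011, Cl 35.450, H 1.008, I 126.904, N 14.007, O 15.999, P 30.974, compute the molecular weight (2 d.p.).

311.12 g/mol

First, the molecular formula is C9H14INO3 (counting implicit H from valence).
  C: 9 × 12.011 = 108.099
  H: 14 × 1.008 = 14.112
  I: 1 × 126.904 = 126.904
  N: 1 × 14.007 = 14.007
  O: 3 × 15.999 = 47.997
Sum: 9×12.011 + 14×1.008 + 1×126.904 + 1×14.007 + 3×15.999 = 311.119 → 311.12 g/mol.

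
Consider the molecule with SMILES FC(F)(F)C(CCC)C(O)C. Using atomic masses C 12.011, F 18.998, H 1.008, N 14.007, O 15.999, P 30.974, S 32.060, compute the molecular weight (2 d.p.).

170.17 g/mol

First, the molecular formula is C7H13F3O (counting implicit H from valence).
  C: 7 × 12.011 = 84.077
  F: 3 × 18.998 = 56.994
  H: 13 × 1.008 = 13.104
  O: 1 × 15.999 = 15.999
Sum: 7×12.011 + 3×18.998 + 13×1.008 + 1×15.999 = 170.174 → 170.17 g/mol.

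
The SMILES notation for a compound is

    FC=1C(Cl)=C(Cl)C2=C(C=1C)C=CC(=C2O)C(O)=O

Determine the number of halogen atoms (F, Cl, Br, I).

Halogen atoms appear at heavy-atom positions 1, 4, 6 (2×Cl, 1×F).
Other groups present: 1 carboxylic acid, 1 hydroxyl.
Halogen count: 3.

3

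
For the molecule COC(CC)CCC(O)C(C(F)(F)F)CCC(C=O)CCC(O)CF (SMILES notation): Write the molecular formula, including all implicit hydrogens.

Walk through each heavy atom and fill implicit hydrogens from standard valence (C 4, N 3, O 2, S 2, halogen 1):
  atom 1: C, bond orders sum to 1 (valence 4) → 3 H
  atom 2: O, bond orders sum to 2 (valence 2) → 0 H
  atom 3: C, bond orders sum to 3 (valence 4) → 1 H
  atom 4: C, bond orders sum to 2 (valence 4) → 2 H
  atom 5: C, bond orders sum to 1 (valence 4) → 3 H
  atom 6: C, bond orders sum to 2 (valence 4) → 2 H
  atom 7: C, bond orders sum to 2 (valence 4) → 2 H
  atom 8: C, bond orders sum to 3 (valence 4) → 1 H
  atom 9: O, bond orders sum to 1 (valence 2) → 1 H
  atom 10: C, bond orders sum to 3 (valence 4) → 1 H
  atom 11: C, bond orders sum to 4 (valence 4) → 0 H
  atom 12: F (halogen, monovalent) → 0 H
  atom 13: F (halogen, monovalent) → 0 H
  atom 14: F (halogen, monovalent) → 0 H
  atom 15: C, bond orders sum to 2 (valence 4) → 2 H
  atom 16: C, bond orders sum to 2 (valence 4) → 2 H
  atom 17: C, bond orders sum to 3 (valence 4) → 1 H
  atom 18: C, bond orders sum to 3 (valence 4) → 1 H
  atom 19: O, bond orders sum to 2 (valence 2) → 0 H
  atom 20: C, bond orders sum to 2 (valence 4) → 2 H
  atom 21: C, bond orders sum to 2 (valence 4) → 2 H
  atom 22: C, bond orders sum to 3 (valence 4) → 1 H
  atom 23: O, bond orders sum to 1 (valence 2) → 1 H
  atom 24: C, bond orders sum to 2 (valence 4) → 2 H
  atom 25: F (halogen, monovalent) → 0 H
Totals → C:17, H:30, F:4, O:4.
In Hill order: C17H30F4O4.

C17H30F4O4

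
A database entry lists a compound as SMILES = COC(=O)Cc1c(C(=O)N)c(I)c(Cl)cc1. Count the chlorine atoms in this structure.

Scan the SMILES for Cl atoms (remember two-letter symbols like Cl and Br are single atoms).
Chlorine count: 1.

1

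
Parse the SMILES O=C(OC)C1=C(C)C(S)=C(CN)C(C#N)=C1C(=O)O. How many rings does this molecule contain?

1

In SMILES, each pair of matching ring-closure digits denotes one ring-closing bond; the number of such bonds equals the number of independent rings.
Ring-closure bonds here: 1.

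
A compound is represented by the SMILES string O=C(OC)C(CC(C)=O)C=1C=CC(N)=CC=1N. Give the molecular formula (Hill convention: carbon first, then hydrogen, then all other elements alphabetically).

Walk through each heavy atom and fill implicit hydrogens from standard valence (C 4, N 3, O 2, S 2, halogen 1):
  atom 1: O, bond orders sum to 2 (valence 2) → 0 H
  atom 2: C, bond orders sum to 4 (valence 4) → 0 H
  atom 3: O, bond orders sum to 2 (valence 2) → 0 H
  atom 4: C, bond orders sum to 1 (valence 4) → 3 H
  atom 5: C, bond orders sum to 3 (valence 4) → 1 H
  atom 6: C, bond orders sum to 2 (valence 4) → 2 H
  atom 7: C, bond orders sum to 4 (valence 4) → 0 H
  atom 8: C, bond orders sum to 1 (valence 4) → 3 H
  atom 9: O, bond orders sum to 2 (valence 2) → 0 H
  atom 10: C, bond orders sum to 4 (valence 4) → 0 H
  atom 11: C, bond orders sum to 3 (valence 4) → 1 H
  atom 12: C, bond orders sum to 3 (valence 4) → 1 H
  atom 13: C, bond orders sum to 4 (valence 4) → 0 H
  atom 14: N, bond orders sum to 1 (valence 3) → 2 H
  atom 15: C, bond orders sum to 3 (valence 4) → 1 H
  atom 16: C, bond orders sum to 4 (valence 4) → 0 H
  atom 17: N, bond orders sum to 1 (valence 3) → 2 H
Totals → C:12, H:16, N:2, O:3.
In Hill order: C12H16N2O3.

C12H16N2O3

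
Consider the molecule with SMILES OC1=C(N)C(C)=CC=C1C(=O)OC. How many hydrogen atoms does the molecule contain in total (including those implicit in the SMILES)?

11

Walk through each heavy atom and fill implicit hydrogens from standard valence (C 4, N 3, O 2, S 2, halogen 1):
  atom 1: O, bond orders sum to 1 (valence 2) → 1 H
  atom 2: C, bond orders sum to 4 (valence 4) → 0 H
  atom 3: C, bond orders sum to 4 (valence 4) → 0 H
  atom 4: N, bond orders sum to 1 (valence 3) → 2 H
  atom 5: C, bond orders sum to 4 (valence 4) → 0 H
  atom 6: C, bond orders sum to 1 (valence 4) → 3 H
  atom 7: C, bond orders sum to 3 (valence 4) → 1 H
  atom 8: C, bond orders sum to 3 (valence 4) → 1 H
  atom 9: C, bond orders sum to 4 (valence 4) → 0 H
  atom 10: C, bond orders sum to 4 (valence 4) → 0 H
  atom 11: O, bond orders sum to 2 (valence 2) → 0 H
  atom 12: O, bond orders sum to 2 (valence 2) → 0 H
  atom 13: C, bond orders sum to 1 (valence 4) → 3 H
Total hydrogens: 11.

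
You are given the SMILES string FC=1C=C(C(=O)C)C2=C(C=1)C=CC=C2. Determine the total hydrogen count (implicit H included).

9

Walk through each heavy atom and fill implicit hydrogens from standard valence (C 4, N 3, O 2, S 2, halogen 1):
  atom 1: F (halogen, monovalent) → 0 H
  atom 2: C, bond orders sum to 4 (valence 4) → 0 H
  atom 3: C, bond orders sum to 3 (valence 4) → 1 H
  atom 4: C, bond orders sum to 4 (valence 4) → 0 H
  atom 5: C, bond orders sum to 4 (valence 4) → 0 H
  atom 6: O, bond orders sum to 2 (valence 2) → 0 H
  atom 7: C, bond orders sum to 1 (valence 4) → 3 H
  atom 8: C, bond orders sum to 4 (valence 4) → 0 H
  atom 9: C, bond orders sum to 4 (valence 4) → 0 H
  atom 10: C, bond orders sum to 3 (valence 4) → 1 H
  atom 11: C, bond orders sum to 3 (valence 4) → 1 H
  atom 12: C, bond orders sum to 3 (valence 4) → 1 H
  atom 13: C, bond orders sum to 3 (valence 4) → 1 H
  atom 14: C, bond orders sum to 3 (valence 4) → 1 H
Total hydrogens: 9.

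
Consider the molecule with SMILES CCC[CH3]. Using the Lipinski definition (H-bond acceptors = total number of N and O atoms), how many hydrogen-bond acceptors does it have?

N atoms: 0; O atoms: 0.
Lipinski HBA = 0 + 0 = 0.

0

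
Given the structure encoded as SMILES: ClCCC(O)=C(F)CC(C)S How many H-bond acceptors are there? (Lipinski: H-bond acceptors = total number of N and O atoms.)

1

N atoms: 0; O atoms: 1.
Lipinski HBA = 0 + 1 = 1.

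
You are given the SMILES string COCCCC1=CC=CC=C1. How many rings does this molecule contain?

1

In SMILES, each pair of matching ring-closure digits denotes one ring-closing bond; the number of such bonds equals the number of independent rings.
Ring-closure bonds here: 1.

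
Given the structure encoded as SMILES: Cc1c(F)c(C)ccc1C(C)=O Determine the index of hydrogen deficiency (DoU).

5

Molecular formula: C10H11FO.
DoU = (2C + 2 + N − H − X) / 2, where X is the halogen count and O/S are ignored.
    = (2·10 + 2 + 0 − 11 − 1) / 2 = 10 / 2 = 5.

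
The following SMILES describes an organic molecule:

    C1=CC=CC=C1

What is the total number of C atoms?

Count every carbon token in the SMILES (each C, including those in ring-closure positions and inside branches).
Carbon count: 6.

6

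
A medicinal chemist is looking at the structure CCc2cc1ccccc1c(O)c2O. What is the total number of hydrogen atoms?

Walk through each heavy atom and fill implicit hydrogens from standard valence (C 4, N 3, O 2, S 2, halogen 1); for lowercase aromatic atoms, an aromatic c carries 1 H when it has two neighbours and 0 H with three, and aromatic n carries 0 H:
  atom 1: C, bond orders sum to 1 (valence 4) → 3 H
  atom 2: C, bond orders sum to 2 (valence 4) → 2 H
  atom 3: aromatic c, 3 neighbours → 0 H
  atom 4: aromatic c, 2 neighbours → 1 H
  atom 5: aromatic c, 3 neighbours → 0 H
  atom 6: aromatic c, 2 neighbours → 1 H
  atom 7: aromatic c, 2 neighbours → 1 H
  atom 8: aromatic c, 2 neighbours → 1 H
  atom 9: aromatic c, 2 neighbours → 1 H
  atom 10: aromatic c, 3 neighbours → 0 H
  atom 11: aromatic c, 3 neighbours → 0 H
  atom 12: O, bond orders sum to 1 (valence 2) → 1 H
  atom 13: aromatic c, 3 neighbours → 0 H
  atom 14: O, bond orders sum to 1 (valence 2) → 1 H
Total hydrogens: 12.

12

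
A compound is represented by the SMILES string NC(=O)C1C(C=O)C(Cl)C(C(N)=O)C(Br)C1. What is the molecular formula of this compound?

C9H12BrClN2O3

Walk through each heavy atom and fill implicit hydrogens from standard valence (C 4, N 3, O 2, S 2, halogen 1):
  atom 1: N, bond orders sum to 1 (valence 3) → 2 H
  atom 2: C, bond orders sum to 4 (valence 4) → 0 H
  atom 3: O, bond orders sum to 2 (valence 2) → 0 H
  atom 4: C, bond orders sum to 3 (valence 4) → 1 H
  atom 5: C, bond orders sum to 3 (valence 4) → 1 H
  atom 6: C, bond orders sum to 3 (valence 4) → 1 H
  atom 7: O, bond orders sum to 2 (valence 2) → 0 H
  atom 8: C, bond orders sum to 3 (valence 4) → 1 H
  atom 9: Cl (halogen, monovalent) → 0 H
  atom 10: C, bond orders sum to 3 (valence 4) → 1 H
  atom 11: C, bond orders sum to 4 (valence 4) → 0 H
  atom 12: N, bond orders sum to 1 (valence 3) → 2 H
  atom 13: O, bond orders sum to 2 (valence 2) → 0 H
  atom 14: C, bond orders sum to 3 (valence 4) → 1 H
  atom 15: Br (halogen, monovalent) → 0 H
  atom 16: C, bond orders sum to 2 (valence 4) → 2 H
Totals → C:9, H:12, Br:1, Cl:1, N:2, O:3.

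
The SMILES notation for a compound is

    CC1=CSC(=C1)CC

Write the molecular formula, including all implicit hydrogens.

Walk through each heavy atom and fill implicit hydrogens from standard valence (C 4, N 3, O 2, S 2, halogen 1):
  atom 1: C, bond orders sum to 1 (valence 4) → 3 H
  atom 2: C, bond orders sum to 4 (valence 4) → 0 H
  atom 3: C, bond orders sum to 3 (valence 4) → 1 H
  atom 4: S, bond orders sum to 2 (valence 2) → 0 H
  atom 5: C, bond orders sum to 4 (valence 4) → 0 H
  atom 6: C, bond orders sum to 3 (valence 4) → 1 H
  atom 7: C, bond orders sum to 2 (valence 4) → 2 H
  atom 8: C, bond orders sum to 1 (valence 4) → 3 H
Totals → C:7, H:10, S:1.
In Hill order: C7H10S.

C7H10S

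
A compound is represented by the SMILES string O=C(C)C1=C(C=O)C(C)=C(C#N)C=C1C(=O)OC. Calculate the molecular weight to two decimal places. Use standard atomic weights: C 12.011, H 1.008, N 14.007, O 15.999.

First, the molecular formula is C13H11NO4 (counting implicit H from valence).
  C: 13 × 12.011 = 156.143
  H: 11 × 1.008 = 11.088
  N: 1 × 14.007 = 14.007
  O: 4 × 15.999 = 63.996
Sum: 13×12.011 + 11×1.008 + 1×14.007 + 4×15.999 = 245.234 → 245.23 g/mol.

245.23 g/mol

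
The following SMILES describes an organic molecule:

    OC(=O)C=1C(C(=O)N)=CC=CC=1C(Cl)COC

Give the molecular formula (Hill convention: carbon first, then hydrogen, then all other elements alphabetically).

Walk through each heavy atom and fill implicit hydrogens from standard valence (C 4, N 3, O 2, S 2, halogen 1):
  atom 1: O, bond orders sum to 1 (valence 2) → 1 H
  atom 2: C, bond orders sum to 4 (valence 4) → 0 H
  atom 3: O, bond orders sum to 2 (valence 2) → 0 H
  atom 4: C, bond orders sum to 4 (valence 4) → 0 H
  atom 5: C, bond orders sum to 4 (valence 4) → 0 H
  atom 6: C, bond orders sum to 4 (valence 4) → 0 H
  atom 7: O, bond orders sum to 2 (valence 2) → 0 H
  atom 8: N, bond orders sum to 1 (valence 3) → 2 H
  atom 9: C, bond orders sum to 3 (valence 4) → 1 H
  atom 10: C, bond orders sum to 3 (valence 4) → 1 H
  atom 11: C, bond orders sum to 3 (valence 4) → 1 H
  atom 12: C, bond orders sum to 4 (valence 4) → 0 H
  atom 13: C, bond orders sum to 3 (valence 4) → 1 H
  atom 14: Cl (halogen, monovalent) → 0 H
  atom 15: C, bond orders sum to 2 (valence 4) → 2 H
  atom 16: O, bond orders sum to 2 (valence 2) → 0 H
  atom 17: C, bond orders sum to 1 (valence 4) → 3 H
Totals → C:11, H:12, Cl:1, N:1, O:4.

C11H12ClNO4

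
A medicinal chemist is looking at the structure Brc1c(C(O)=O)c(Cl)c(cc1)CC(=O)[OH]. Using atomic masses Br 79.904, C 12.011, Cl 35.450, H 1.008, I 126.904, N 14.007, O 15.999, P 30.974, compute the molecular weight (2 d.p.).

293.50 g/mol

First, the molecular formula is C9H6BrClO4 (counting implicit H from valence).
  Br: 1 × 79.904 = 79.904
  C: 9 × 12.011 = 108.099
  Cl: 1 × 35.450 = 35.450
  H: 6 × 1.008 = 6.048
  O: 4 × 15.999 = 63.996
Sum: 1×79.904 + 9×12.011 + 1×35.450 + 6×1.008 + 4×15.999 = 293.497 → 293.50 g/mol.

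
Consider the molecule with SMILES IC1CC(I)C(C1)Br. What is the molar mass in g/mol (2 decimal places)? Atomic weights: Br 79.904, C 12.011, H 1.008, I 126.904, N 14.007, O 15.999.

First, the molecular formula is C5H7BrI2 (counting implicit H from valence).
  Br: 1 × 79.904 = 79.904
  C: 5 × 12.011 = 60.055
  H: 7 × 1.008 = 7.056
  I: 2 × 126.904 = 253.808
Sum: 1×79.904 + 5×12.011 + 7×1.008 + 2×126.904 = 400.823 → 400.82 g/mol.

400.82 g/mol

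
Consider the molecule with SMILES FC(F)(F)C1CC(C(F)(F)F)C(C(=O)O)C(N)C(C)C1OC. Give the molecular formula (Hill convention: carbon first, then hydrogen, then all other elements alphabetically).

C12H17F6NO3

Walk through each heavy atom and fill implicit hydrogens from standard valence (C 4, N 3, O 2, S 2, halogen 1):
  atom 1: F (halogen, monovalent) → 0 H
  atom 2: C, bond orders sum to 4 (valence 4) → 0 H
  atom 3: F (halogen, monovalent) → 0 H
  atom 4: F (halogen, monovalent) → 0 H
  atom 5: C, bond orders sum to 3 (valence 4) → 1 H
  atom 6: C, bond orders sum to 2 (valence 4) → 2 H
  atom 7: C, bond orders sum to 3 (valence 4) → 1 H
  atom 8: C, bond orders sum to 4 (valence 4) → 0 H
  atom 9: F (halogen, monovalent) → 0 H
  atom 10: F (halogen, monovalent) → 0 H
  atom 11: F (halogen, monovalent) → 0 H
  atom 12: C, bond orders sum to 3 (valence 4) → 1 H
  atom 13: C, bond orders sum to 4 (valence 4) → 0 H
  atom 14: O, bond orders sum to 2 (valence 2) → 0 H
  atom 15: O, bond orders sum to 1 (valence 2) → 1 H
  atom 16: C, bond orders sum to 3 (valence 4) → 1 H
  atom 17: N, bond orders sum to 1 (valence 3) → 2 H
  atom 18: C, bond orders sum to 3 (valence 4) → 1 H
  atom 19: C, bond orders sum to 1 (valence 4) → 3 H
  atom 20: C, bond orders sum to 3 (valence 4) → 1 H
  atom 21: O, bond orders sum to 2 (valence 2) → 0 H
  atom 22: C, bond orders sum to 1 (valence 4) → 3 H
Totals → C:12, H:17, F:6, N:1, O:3.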